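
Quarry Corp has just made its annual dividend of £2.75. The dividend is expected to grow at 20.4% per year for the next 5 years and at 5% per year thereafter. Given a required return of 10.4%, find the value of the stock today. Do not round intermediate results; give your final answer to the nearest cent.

£100.46

D_1 = 3.31100
D_2 = 3.98644
D_3 = 4.79968
D_4 = 5.77881
D_5 = 6.95769
Terminal value at year 5: TV = D_5×(1+g_2)/(r−g_2) = 7.30558/0.054 = 135.28843
P_0 = D_1/(1+r)^1 + D_2/(1+r)^2 + D_3/(1+r)^3 + D_4/(1+r)^4 + D_5/(1+r)^5 + TV/(1+r)^5
    = 2.99909 + 3.27075 + 3.56701 + 3.89011 + 4.24248 + 82.49266 = 100.46211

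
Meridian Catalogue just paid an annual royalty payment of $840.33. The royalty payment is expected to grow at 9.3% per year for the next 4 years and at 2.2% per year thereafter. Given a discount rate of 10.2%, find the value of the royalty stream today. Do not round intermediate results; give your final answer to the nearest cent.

D_1 = 918.48069
D_2 = 1003.89939
D_3 = 1097.26204
D_4 = 1199.30741
Terminal value at year 4: TV = D_4×(1+g_2)/(r−g_2) = 1225.69217/0.08 = 15321.15213
P_0 = D_1/(1+r)^1 + D_2/(1+r)^2 + D_3/(1+r)^3 + D_4/(1+r)^4 + TV/(1+r)^4
    = 833.46705 + 826.66015 + 819.90884 + 813.21267 + 10388.79190 = 13682.04062

$13682.04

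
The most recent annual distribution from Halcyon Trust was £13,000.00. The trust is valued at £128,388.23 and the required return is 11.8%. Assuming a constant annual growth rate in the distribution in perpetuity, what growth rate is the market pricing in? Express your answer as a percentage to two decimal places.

1.52%

P = D₀(1+g)/(r−g) ⇒ P(r−g) = D₀(1+g) ⇒ g(P+D₀) = P·r − D₀
g = (P·r − D₀)/(P + D₀) = (£128,388.23×0.118 − £13,000.00) / (£128,388.23 + £13,000.00) = 0.015205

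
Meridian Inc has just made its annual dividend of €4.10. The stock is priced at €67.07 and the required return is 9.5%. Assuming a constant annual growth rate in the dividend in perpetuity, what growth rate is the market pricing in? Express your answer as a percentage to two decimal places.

3.19%

P = D₀(1+g)/(r−g) ⇒ P(r−g) = D₀(1+g) ⇒ g(P+D₀) = P·r − D₀
g = (P·r − D₀)/(P + D₀) = (€67.07×0.095 − €4.10) / (€67.07 + €4.10) = 0.031919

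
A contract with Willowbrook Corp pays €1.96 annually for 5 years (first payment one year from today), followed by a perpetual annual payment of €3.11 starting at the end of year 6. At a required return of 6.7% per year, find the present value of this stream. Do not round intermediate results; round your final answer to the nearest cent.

PV of 5-year annuity: €1.96 × [1 − (1+0.067)^−5] / 0.067 = 8.10135
Perpetuity value at year 5: €3.11 / 0.067 = 46.41791
PV of perpetuity: 46.41791 / (1+0.067)^5 = 33.56321
Total PV = 8.10135 + 33.56321 = 41.66456

€41.66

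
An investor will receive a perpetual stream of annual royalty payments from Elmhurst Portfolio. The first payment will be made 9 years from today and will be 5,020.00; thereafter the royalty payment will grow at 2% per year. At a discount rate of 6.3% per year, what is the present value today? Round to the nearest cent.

71609.25

Value at end of year 8: C₁ / (r − g) = 5,020.00 / (0.063 − 0.02) = 116,744.1860
Discount to today: PV = 116,744.1860 / (1 + 0.063)^8 = 116,744.1860 / 1.630295 = 71,609.25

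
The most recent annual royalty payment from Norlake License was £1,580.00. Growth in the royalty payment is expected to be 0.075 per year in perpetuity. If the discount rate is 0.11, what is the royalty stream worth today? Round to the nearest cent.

D₁ = D₀ × (1 + g) = £1,580.00 × 1.075 = £1,698.5000
Growing perpetuity: P = D₁ / (r − g) = £1,698.5000 / (0.11 − 0.075) = £48,528.57

£48528.57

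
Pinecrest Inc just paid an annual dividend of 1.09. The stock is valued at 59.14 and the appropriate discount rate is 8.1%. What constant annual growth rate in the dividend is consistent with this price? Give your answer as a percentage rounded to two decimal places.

6.14%

P = D₀(1+g)/(r−g) ⇒ P(r−g) = D₀(1+g) ⇒ g(P+D₀) = P·r − D₀
g = (P·r − D₀)/(P + D₀) = (59.14×0.081 − 1.09) / (59.14 + 1.09) = 0.061437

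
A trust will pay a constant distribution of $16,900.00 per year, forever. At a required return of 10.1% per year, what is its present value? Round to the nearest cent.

Level perpetuity: PV = C / r = $16,900.00 / 0.101 = $167,326.73

$167326.73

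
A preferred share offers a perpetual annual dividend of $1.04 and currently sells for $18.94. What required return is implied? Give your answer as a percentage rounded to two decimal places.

P = C/r ⇒ r = C/P = $1.04/$18.94 = 0.054910

5.49%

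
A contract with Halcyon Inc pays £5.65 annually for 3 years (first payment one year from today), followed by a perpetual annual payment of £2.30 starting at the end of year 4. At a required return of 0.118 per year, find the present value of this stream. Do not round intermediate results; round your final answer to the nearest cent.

£27.57

PV of 3-year annuity: £5.65 × [1 − (1+0.118)^−3] / 0.118 = 13.61712
Perpetuity value at year 3: £2.30 / 0.118 = 19.49153
PV of perpetuity: 19.49153 / (1+0.118)^3 = 13.94827
Total PV = 13.61712 + 13.94827 = 27.56539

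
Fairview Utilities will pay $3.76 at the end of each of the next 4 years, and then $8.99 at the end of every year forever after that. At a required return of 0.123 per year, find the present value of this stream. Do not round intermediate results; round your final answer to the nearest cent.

PV of 4-year annuity: $3.76 × [1 − (1+0.123)^−4] / 0.123 = 11.34865
Perpetuity value at year 4: $8.99 / 0.123 = 73.08943
PV of perpetuity: 73.08943 / (1+0.123)^4 = 45.95529
Total PV = 11.34865 + 45.95529 = 57.30394

$57.30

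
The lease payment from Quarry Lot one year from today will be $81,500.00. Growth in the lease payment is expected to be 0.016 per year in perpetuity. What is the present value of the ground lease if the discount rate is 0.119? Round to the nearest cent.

$791262.14

Growing perpetuity: P = D₁ / (r − g) = $81,500.0000 / (0.119 − 0.016) = $791,262.14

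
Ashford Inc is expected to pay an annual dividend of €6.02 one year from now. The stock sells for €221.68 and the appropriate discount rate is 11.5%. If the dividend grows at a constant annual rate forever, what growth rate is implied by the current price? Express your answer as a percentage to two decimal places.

8.78%

P = D₁/(r−g) ⇒ g = r − D₁/P = 0.115 − €6.02/€221.68 = 0.087844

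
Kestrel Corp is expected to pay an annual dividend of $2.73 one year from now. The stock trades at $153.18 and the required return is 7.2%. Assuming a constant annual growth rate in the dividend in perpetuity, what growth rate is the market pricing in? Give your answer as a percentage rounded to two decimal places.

P = D₁/(r−g) ⇒ g = r − D₁/P = 0.072 − $2.73/$153.18 = 0.054178

5.42%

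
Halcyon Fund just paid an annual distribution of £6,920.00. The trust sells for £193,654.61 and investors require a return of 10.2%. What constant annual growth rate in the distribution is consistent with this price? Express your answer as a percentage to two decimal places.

6.40%

P = D₀(1+g)/(r−g) ⇒ P(r−g) = D₀(1+g) ⇒ g(P+D₀) = P·r − D₀
g = (P·r − D₀)/(P + D₀) = (£193,654.61×0.102 − £6,920.00) / (£193,654.61 + £6,920.00) = 0.063980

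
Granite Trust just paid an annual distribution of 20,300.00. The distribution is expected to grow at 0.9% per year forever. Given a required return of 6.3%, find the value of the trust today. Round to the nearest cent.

D₁ = D₀ × (1 + g) = 20,300.00 × 1.009 = 20,482.7000
Growing perpetuity: P = D₁ / (r − g) = 20,482.7000 / (0.063 − 0.009) = 379,309.26

379309.26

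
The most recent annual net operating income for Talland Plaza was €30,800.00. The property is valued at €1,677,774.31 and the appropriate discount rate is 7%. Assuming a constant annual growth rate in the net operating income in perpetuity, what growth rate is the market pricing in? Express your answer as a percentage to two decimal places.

5.07%

P = D₀(1+g)/(r−g) ⇒ P(r−g) = D₀(1+g) ⇒ g(P+D₀) = P·r − D₀
g = (P·r − D₀)/(P + D₀) = (€1,677,774.31×0.07 − €30,800.00) / (€1,677,774.31 + €30,800.00) = 0.050711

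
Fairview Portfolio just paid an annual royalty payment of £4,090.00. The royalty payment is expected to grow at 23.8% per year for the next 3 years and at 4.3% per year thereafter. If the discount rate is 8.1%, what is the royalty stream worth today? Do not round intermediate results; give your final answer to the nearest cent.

£184811.63

D_1 = 5063.42000
D_2 = 6268.51396
D_3 = 7760.42028
Terminal value at year 3: TV = D_3×(1+g_2)/(r−g_2) = 8094.11835/0.038 = 213003.11460
P_0 = D_1/(1+r)^1 + D_2/(1+r)^2 + D_3/(1+r)^3 + TV/(1+r)^3
    = 4684.01480 + 5364.30187 + 6143.39104 + 168619.91732 = 184811.62503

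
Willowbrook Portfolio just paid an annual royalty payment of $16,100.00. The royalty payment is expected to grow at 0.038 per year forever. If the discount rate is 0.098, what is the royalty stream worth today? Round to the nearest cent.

D₁ = D₀ × (1 + g) = $16,100.00 × 1.038 = $16,711.8000
Growing perpetuity: P = D₁ / (r − g) = $16,711.8000 / (0.098 − 0.038) = $278,530.00

$278530.00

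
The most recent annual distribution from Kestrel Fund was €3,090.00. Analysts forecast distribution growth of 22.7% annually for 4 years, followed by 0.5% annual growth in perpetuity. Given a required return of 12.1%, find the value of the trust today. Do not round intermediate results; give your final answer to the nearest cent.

D_1 = 3791.43000
D_2 = 4652.08461
D_3 = 5708.10782
D_4 = 7003.84829
Terminal value at year 4: TV = D_4×(1+g_2)/(r−g_2) = 7038.86753/0.116 = 60679.89252
P_0 = D_1/(1+r)^1 + D_2/(1+r)^2 + D_3/(1+r)^3 + D_4/(1+r)^4 + TV/(1+r)^4
    = 3382.18555 + 3701.99970 + 4052.05498 + 4435.21094 + 38425.74996 = 53997.20114

€53997.20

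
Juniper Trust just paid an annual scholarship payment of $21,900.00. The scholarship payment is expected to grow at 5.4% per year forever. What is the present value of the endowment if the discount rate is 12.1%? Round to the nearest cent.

$344516.42

D₁ = D₀ × (1 + g) = $21,900.00 × 1.054 = $23,082.6000
Growing perpetuity: P = D₁ / (r − g) = $23,082.6000 / (0.121 − 0.054) = $344,516.42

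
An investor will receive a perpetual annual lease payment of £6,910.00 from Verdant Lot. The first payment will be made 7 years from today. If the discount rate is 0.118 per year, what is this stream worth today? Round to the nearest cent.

£29987.84

Value at end of year 6: C / r = £6,910.00 / 0.118 = £58,559.3220
Discount to today: PV = £58,559.3220 / (1 + 0.118)^6 = £58,559.3220 / 1.952769 = £29,987.84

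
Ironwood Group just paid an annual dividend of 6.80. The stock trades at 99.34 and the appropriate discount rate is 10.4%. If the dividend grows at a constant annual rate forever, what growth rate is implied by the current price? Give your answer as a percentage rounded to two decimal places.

P = D₀(1+g)/(r−g) ⇒ P(r−g) = D₀(1+g) ⇒ g(P+D₀) = P·r − D₀
g = (P·r − D₀)/(P + D₀) = (99.34×0.104 − 6.80) / (99.34 + 6.80) = 0.033271

3.33%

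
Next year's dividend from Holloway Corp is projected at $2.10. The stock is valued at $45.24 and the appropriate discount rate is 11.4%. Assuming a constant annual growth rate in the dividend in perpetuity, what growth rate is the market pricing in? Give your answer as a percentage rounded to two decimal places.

P = D₁/(r−g) ⇒ g = r − D₁/P = 0.114 − $2.10/$45.24 = 0.067581

6.76%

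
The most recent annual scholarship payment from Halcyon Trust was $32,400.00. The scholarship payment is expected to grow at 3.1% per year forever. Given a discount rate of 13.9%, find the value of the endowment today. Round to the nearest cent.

$309300.00

D₁ = D₀ × (1 + g) = $32,400.00 × 1.031 = $33,404.4000
Growing perpetuity: P = D₁ / (r − g) = $33,404.4000 / (0.139 − 0.031) = $309,300.00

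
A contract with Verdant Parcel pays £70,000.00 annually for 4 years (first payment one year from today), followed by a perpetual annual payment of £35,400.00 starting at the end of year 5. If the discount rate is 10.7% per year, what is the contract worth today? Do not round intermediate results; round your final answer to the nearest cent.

£438876.95

PV of 4-year annuity: £70,000.00 × [1 − (1+0.107)^−4] / 0.107 = 218569.59032
Perpetuity value at year 4: £35,400.00 / 0.107 = 330841.12150
PV of perpetuity: 330841.12150 / (1+0.107)^4 = 220307.35725
Total PV = 218569.59032 + 220307.35725 = 438876.94757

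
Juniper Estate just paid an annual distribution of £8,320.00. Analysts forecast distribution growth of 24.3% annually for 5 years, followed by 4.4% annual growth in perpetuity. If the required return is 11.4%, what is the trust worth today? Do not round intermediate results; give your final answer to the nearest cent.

D_1 = 10341.76000
D_2 = 12854.80768
D_3 = 15978.52595
D_4 = 19861.30775
D_5 = 24687.60553
Terminal value at year 5: TV = D_5×(1+g_2)/(r−g_2) = 25773.86018/0.07 = 368198.00255
P_0 = D_1/(1+r)^1 + D_2/(1+r)^2 + D_3/(1+r)^3 + D_4/(1+r)^4 + D_5/(1+r)^5 + TV/(1+r)^5
    = 9283.44704 + 10358.46020 + 11557.95874 + 12896.35791 + 14389.74226 + 214612.72748 = 273098.69363

£273098.69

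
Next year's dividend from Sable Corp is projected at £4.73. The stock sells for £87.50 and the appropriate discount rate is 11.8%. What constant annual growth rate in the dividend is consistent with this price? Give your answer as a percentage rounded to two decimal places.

6.39%

P = D₁/(r−g) ⇒ g = r − D₁/P = 0.118 − £4.73/£87.50 = 0.063943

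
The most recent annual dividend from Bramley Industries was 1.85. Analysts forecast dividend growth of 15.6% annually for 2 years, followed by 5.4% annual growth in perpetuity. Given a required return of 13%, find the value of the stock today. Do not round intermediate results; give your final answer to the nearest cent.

D_1 = 2.13860
D_2 = 2.47222
Terminal value at year 2: TV = D_2×(1+g_2)/(r−g_2) = 2.60572/0.076 = 34.28581
P_0 = D_1/(1+r)^1 + D_2/(1+r)^2 + TV/(1+r)^2
    = 1.89257 + 1.93611 + 26.85082 = 30.67950

30.68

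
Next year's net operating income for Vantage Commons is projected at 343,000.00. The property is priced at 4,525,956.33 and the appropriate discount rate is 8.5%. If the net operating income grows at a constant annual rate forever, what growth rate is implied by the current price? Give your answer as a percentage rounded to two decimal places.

P = D₁/(r−g) ⇒ g = r − D₁/P = 0.085 − 343,000.00/4,525,956.33 = 0.009215

0.92%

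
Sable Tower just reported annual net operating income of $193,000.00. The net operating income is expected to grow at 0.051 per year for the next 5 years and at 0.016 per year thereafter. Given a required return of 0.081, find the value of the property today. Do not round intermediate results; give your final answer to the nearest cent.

$3508302.38

D_1 = 202843.00000
D_2 = 213187.99300
D_3 = 224060.58064
D_4 = 235487.67026
D_5 = 247497.54144
Terminal value at year 5: TV = D_5×(1+g_2)/(r−g_2) = 251457.50210/0.065 = 3868576.95541
P_0 = D_1/(1+r)^1 + D_2/(1+r)^2 + D_3/(1+r)^3 + D_4/(1+r)^4 + D_5/(1+r)^5 + TV/(1+r)^5
    = 187643.84829 + 182436.34094 + 177373.35275 + 172450.87303 + 167665.00236 + 2620732.95995 = 3508302.37731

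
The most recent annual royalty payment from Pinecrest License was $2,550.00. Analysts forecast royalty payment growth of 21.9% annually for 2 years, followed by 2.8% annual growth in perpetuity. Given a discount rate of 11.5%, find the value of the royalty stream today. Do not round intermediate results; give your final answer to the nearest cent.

$41849.76

D_1 = 3108.45000
D_2 = 3789.20055
Terminal value at year 2: TV = D_2×(1+g_2)/(r−g_2) = 3895.29817/0.087 = 44773.54213
P_0 = D_1/(1+r)^1 + D_2/(1+r)^2 + TV/(1+r)^2
    = 2787.84753 + 3047.87995 + 36014.02975 = 41849.75723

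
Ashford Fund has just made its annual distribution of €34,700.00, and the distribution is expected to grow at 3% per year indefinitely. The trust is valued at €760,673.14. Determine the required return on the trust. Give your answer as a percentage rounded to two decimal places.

7.70%

D₁ = €34,700.00 × 1.03 = €35,741.0000
P = D₁/(r − g) ⇒ r = D₁/P + g = €35,741.0000/€760,673.14 + 0.03 = 0.046986 + 0.03 = 0.076986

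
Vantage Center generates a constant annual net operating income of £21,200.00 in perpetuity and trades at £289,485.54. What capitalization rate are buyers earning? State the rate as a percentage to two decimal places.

P = C/r ⇒ r = C/P = £21,200.00/£289,485.54 = 0.073233

7.32%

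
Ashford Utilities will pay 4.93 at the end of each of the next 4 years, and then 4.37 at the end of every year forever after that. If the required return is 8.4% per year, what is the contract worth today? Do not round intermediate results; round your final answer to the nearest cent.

PV of 4-year annuity: 4.93 × [1 − (1+0.084)^−4] / 0.084 = 16.18445
Perpetuity value at year 4: 4.37 / 0.084 = 52.02381
PV of perpetuity: 52.02381 / (1+0.084)^4 = 37.67776
Total PV = 16.18445 + 37.67776 = 53.86221

53.86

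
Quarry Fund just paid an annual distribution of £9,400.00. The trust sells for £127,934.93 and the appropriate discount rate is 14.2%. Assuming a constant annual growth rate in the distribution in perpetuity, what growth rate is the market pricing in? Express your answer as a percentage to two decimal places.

P = D₀(1+g)/(r−g) ⇒ P(r−g) = D₀(1+g) ⇒ g(P+D₀) = P·r − D₀
g = (P·r − D₀)/(P + D₀) = (£127,934.93×0.142 − £9,400.00) / (£127,934.93 + £9,400.00) = 0.063835

6.38%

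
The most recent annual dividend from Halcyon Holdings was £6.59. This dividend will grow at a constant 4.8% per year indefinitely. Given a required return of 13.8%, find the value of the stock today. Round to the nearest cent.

D₁ = D₀ × (1 + g) = £6.59 × 1.048 = £6.9063
Growing perpetuity: P = D₁ / (r − g) = £6.9063 / (0.138 − 0.048) = £76.74

£76.74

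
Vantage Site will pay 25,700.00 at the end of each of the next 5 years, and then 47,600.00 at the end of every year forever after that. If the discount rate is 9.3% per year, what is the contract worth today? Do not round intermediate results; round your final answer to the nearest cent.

PV of 5-year annuity: 25,700.00 × [1 − (1+0.093)^−5] / 0.093 = 99190.73778
Perpetuity value at year 5: 47,600.00 / 0.093 = 511827.95699
PV of perpetuity: 511827.95699 / (1+0.093)^5 = 328112.81621
Total PV = 99190.73778 + 328112.81621 = 427303.55398

427303.55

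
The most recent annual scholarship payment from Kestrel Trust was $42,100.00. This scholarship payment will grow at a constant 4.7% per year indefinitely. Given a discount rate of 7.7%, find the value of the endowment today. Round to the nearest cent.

$1469290.00

D₁ = D₀ × (1 + g) = $42,100.00 × 1.047 = $44,078.7000
Growing perpetuity: P = D₁ / (r − g) = $44,078.7000 / (0.077 − 0.047) = $1,469,290.00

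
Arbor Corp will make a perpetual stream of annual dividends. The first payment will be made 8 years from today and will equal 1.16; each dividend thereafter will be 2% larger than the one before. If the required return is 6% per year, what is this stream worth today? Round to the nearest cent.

19.29

Value at end of year 7: C₁ / (r − g) = 1.16 / (0.06 − 0.02) = 29.0000
Discount to today: PV = 29.0000 / (1 + 0.06)^7 = 29.0000 / 1.503630 = 19.29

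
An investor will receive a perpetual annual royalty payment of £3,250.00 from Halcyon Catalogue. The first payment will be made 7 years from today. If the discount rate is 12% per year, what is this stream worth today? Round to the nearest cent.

£13721.26

Value at end of year 6: C / r = £3,250.00 / 0.12 = £27,083.3333
Discount to today: PV = £27,083.3333 / (1 + 0.12)^6 = £27,083.3333 / 1.973823 = £13,721.26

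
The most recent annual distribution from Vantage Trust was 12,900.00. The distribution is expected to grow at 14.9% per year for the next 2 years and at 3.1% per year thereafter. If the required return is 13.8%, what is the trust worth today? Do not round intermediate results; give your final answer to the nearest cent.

D_1 = 14822.10000
D_2 = 17030.59290
Terminal value at year 2: TV = D_2×(1+g_2)/(r−g_2) = 17558.54128/0.107 = 164098.51663
P_0 = D_1/(1+r)^1 + D_2/(1+r)^2 + TV/(1+r)^2
    = 13024.69244 + 13150.59017 + 126712.69597 = 152887.97858

152887.98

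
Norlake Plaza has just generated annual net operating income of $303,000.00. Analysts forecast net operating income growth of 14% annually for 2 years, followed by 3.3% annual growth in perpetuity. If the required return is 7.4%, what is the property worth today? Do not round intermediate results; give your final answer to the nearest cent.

D_1 = 345420.00000
D_2 = 393778.80000
Terminal value at year 2: TV = D_2×(1+g_2)/(r−g_2) = 406773.50040/0.041 = 9921304.88780
P_0 = D_1/(1+r)^1 + D_2/(1+r)^2 + TV/(1+r)^2
    = 321620.11173 + 341384.47614 + 8601223.50860 = 9264228.09647

$9264228.10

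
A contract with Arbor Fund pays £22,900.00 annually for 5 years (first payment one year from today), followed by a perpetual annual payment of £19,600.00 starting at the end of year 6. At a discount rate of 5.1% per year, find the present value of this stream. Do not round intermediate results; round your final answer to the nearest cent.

PV of 5-year annuity: £22,900.00 × [1 − (1+0.051)^−5] / 0.051 = 98871.54653
Perpetuity value at year 5: £19,600.00 / 0.051 = 384313.72549
PV of perpetuity: 384313.72549 / (1+0.051)^5 = 299690.04374
Total PV = 98871.54653 + 299690.04374 = 398561.59027

£398561.59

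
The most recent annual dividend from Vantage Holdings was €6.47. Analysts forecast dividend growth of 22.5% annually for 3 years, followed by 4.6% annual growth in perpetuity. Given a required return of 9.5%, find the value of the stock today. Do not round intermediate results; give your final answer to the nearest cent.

D_1 = 7.92575
D_2 = 9.70904
D_3 = 11.89358
Terminal value at year 3: TV = D_3×(1+g_2)/(r−g_2) = 12.44068/0.049 = 253.89149
P_0 = D_1/(1+r)^1 + D_2/(1+r)^2 + D_3/(1+r)^3 + TV/(1+r)^3
    = 7.23813 + 8.09745 + 9.05879 + 193.37743 = 217.77180

€217.77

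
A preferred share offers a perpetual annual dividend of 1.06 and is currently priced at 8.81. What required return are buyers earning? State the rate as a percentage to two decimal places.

P = C/r ⇒ r = C/P = 1.06/8.81 = 0.120318

12.03%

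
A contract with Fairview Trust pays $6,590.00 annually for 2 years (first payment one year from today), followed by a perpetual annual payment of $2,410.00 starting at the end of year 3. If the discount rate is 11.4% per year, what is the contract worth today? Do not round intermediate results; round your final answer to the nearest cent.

$28260.86

PV of 2-year annuity: $6,590.00 × [1 − (1+0.114)^−2] / 0.114 = 11225.87019
Perpetuity value at year 2: $2,410.00 / 0.114 = 21140.35088
PV of perpetuity: 21140.35088 / (1+0.114)^2 = 17034.98712
Total PV = 11225.87019 + 17034.98712 = 28260.85731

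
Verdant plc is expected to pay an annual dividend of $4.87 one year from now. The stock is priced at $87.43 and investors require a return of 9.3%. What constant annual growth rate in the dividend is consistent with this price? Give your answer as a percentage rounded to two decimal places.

3.73%

P = D₁/(r−g) ⇒ g = r − D₁/P = 0.093 − $4.87/$87.43 = 0.037298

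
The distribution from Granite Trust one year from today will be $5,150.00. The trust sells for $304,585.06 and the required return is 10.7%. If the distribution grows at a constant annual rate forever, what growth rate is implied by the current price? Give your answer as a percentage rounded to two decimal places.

P = D₁/(r−g) ⇒ g = r − D₁/P = 0.107 − $5,150.00/$304,585.06 = 0.090092

9.01%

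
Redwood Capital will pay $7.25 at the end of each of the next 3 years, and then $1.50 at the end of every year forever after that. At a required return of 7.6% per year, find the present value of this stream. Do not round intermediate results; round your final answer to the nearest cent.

$34.66

PV of 3-year annuity: $7.25 × [1 − (1+0.076)^−3] / 0.076 = 18.81963
Perpetuity value at year 3: $1.50 / 0.076 = 19.73684
PV of perpetuity: 19.73684 / (1+0.076)^3 = 15.84313
Total PV = 18.81963 + 15.84313 = 34.66276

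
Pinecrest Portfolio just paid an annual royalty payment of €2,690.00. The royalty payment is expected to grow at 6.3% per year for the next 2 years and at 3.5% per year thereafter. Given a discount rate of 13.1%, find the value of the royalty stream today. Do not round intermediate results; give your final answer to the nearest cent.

D_1 = 2859.47000
D_2 = 3039.61661
Terminal value at year 2: TV = D_2×(1+g_2)/(r−g_2) = 3146.00319/0.096 = 32770.86658
P_0 = D_1/(1+r)^1 + D_2/(1+r)^2 + TV/(1+r)^2
    = 2528.26702 + 2376.25804 + 25619.03199 = 30523.55705

€30523.56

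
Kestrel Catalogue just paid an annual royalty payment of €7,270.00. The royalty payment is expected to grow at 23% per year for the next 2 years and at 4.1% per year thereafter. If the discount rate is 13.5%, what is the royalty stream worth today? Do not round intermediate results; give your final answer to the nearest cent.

D_1 = 8942.10000
D_2 = 10998.78300
Terminal value at year 2: TV = D_2×(1+g_2)/(r−g_2) = 11449.73310/0.094 = 121805.67131
P_0 = D_1/(1+r)^1 + D_2/(1+r)^2 + TV/(1+r)^2
    = 7878.50220 + 8537.93631 + 94553.10315 = 110969.54166

€110969.54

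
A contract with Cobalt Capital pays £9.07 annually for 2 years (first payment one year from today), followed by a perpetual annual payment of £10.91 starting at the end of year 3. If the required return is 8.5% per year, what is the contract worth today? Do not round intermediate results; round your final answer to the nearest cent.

£125.09

PV of 2-year annuity: £9.07 × [1 − (1+0.085)^−2] / 0.085 = 16.06401
Perpetuity value at year 2: £10.91 / 0.085 = 128.35294
PV of perpetuity: 128.35294 / (1+0.085)^2 = 109.03008
Total PV = 16.06401 + 109.03008 = 125.09409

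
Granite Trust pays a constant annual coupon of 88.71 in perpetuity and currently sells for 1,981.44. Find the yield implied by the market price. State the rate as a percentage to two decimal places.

4.48%

P = C/r ⇒ r = C/P = 88.71/1,981.44 = 0.044770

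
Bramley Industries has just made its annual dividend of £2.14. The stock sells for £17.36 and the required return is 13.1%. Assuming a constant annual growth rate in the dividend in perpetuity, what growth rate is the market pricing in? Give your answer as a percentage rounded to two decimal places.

0.69%

P = D₀(1+g)/(r−g) ⇒ P(r−g) = D₀(1+g) ⇒ g(P+D₀) = P·r − D₀
g = (P·r − D₀)/(P + D₀) = (£17.36×0.131 − £2.14) / (£17.36 + £2.14) = 0.006880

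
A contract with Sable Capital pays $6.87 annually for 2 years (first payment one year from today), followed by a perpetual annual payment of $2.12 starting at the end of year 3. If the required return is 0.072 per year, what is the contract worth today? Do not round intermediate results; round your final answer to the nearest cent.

PV of 2-year annuity: $6.87 × [1 − (1+0.072)^−2] / 0.072 = 12.38674
Perpetuity value at year 2: $2.12 / 0.072 = 29.44444
PV of perpetuity: 29.44444 / (1+0.072)^2 = 25.62205
Total PV = 12.38674 + 25.62205 = 38.00878

$38.01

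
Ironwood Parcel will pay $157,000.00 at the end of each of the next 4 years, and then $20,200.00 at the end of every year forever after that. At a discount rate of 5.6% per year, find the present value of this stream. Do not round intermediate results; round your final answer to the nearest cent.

$839115.01

PV of 4-year annuity: $157,000.00 × [1 − (1+0.056)^−4] / 0.056 = 549041.77134
Perpetuity value at year 4: $20,200.00 / 0.056 = 360714.28571
PV of perpetuity: 360714.28571 / (1+0.056)^4 = 290073.24252
Total PV = 549041.77134 + 290073.24252 = 839115.01386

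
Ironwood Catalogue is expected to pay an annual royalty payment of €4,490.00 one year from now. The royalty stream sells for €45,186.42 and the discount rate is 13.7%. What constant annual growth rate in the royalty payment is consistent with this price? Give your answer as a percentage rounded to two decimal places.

3.76%

P = D₁/(r−g) ⇒ g = r − D₁/P = 0.137 − €4,490.00/€45,186.42 = 0.037634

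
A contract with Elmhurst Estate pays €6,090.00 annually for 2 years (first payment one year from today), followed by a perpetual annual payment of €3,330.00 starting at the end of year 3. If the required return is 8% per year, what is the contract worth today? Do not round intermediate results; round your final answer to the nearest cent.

€46546.81

PV of 2-year annuity: €6,090.00 × [1 − (1+0.08)^−2] / 0.08 = 10860.08230
Perpetuity value at year 2: €3,330.00 / 0.08 = 41625.00000
PV of perpetuity: 41625.00000 / (1+0.08)^2 = 35686.72840
Total PV = 10860.08230 + 35686.72840 = 46546.81070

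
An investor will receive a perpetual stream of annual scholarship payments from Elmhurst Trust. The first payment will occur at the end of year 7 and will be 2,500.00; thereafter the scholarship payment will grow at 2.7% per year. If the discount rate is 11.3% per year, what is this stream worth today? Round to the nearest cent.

15292.22

Value at end of year 6: C₁ / (r − g) = 2,500.00 / (0.113 − 0.027) = 29,069.7674
Discount to today: PV = 29,069.7674 / (1 + 0.113)^6 = 29,069.7674 / 1.900951 = 15,292.22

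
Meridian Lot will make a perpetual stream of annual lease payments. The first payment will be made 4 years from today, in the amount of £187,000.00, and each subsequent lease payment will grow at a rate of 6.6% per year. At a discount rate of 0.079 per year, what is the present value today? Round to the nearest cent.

£11450749.66

Value at end of year 3: C₁ / (r − g) = £187,000.00 / (0.079 − 0.066) = £14,384,615.3846
Discount to today: PV = £14,384,615.3846 / (1 + 0.079)^3 = £14,384,615.3846 / 1.256216 = £11,450,749.66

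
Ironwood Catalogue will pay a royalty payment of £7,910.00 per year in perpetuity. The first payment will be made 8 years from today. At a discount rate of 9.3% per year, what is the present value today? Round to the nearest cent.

£45640.71

Value at end of year 7: C / r = £7,910.00 / 0.093 = £85,053.7634
Discount to today: PV = £85,053.7634 / (1 + 0.093)^7 = £85,053.7634 / 1.863550 = £45,640.71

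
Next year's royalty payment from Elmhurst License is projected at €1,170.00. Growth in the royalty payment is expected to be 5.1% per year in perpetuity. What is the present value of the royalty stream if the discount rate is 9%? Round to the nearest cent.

Growing perpetuity: P = D₁ / (r − g) = €1,170.0000 / (0.09 − 0.051) = €30,000.00

€30000.00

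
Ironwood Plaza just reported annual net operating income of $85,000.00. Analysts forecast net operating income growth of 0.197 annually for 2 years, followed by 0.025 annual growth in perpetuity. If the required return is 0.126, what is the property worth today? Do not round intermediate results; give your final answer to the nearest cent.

$1161256.09

D_1 = 101745.00000
D_2 = 121788.76500
Terminal value at year 2: TV = D_2×(1+g_2)/(r−g_2) = 124833.48413/0.101 = 1235975.09035
P_0 = D_1/(1+r)^1 + D_2/(1+r)^2 + TV/(1+r)^2
    = 90359.68028 + 96057.31554 + 974839.09337 = 1161256.08920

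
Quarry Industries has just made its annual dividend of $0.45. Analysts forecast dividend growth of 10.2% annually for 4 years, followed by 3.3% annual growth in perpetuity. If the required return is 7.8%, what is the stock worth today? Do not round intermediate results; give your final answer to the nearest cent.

$13.18

D_1 = 0.49590
D_2 = 0.54648
D_3 = 0.60222
D_4 = 0.66365
Terminal value at year 4: TV = D_4×(1+g_2)/(r−g_2) = 0.68555/0.045 = 15.23445
P_0 = D_1/(1+r)^1 + D_2/(1+r)^2 + D_3/(1+r)^3 + D_4/(1+r)^4 + TV/(1+r)^4
    = 0.46002 + 0.47026 + 0.48073 + 0.49143 + 11.28111 = 13.18355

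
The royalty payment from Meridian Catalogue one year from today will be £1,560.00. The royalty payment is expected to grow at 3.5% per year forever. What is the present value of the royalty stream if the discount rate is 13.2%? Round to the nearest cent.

Growing perpetuity: P = D₁ / (r − g) = £1,560.0000 / (0.132 − 0.035) = £16,082.47

£16082.47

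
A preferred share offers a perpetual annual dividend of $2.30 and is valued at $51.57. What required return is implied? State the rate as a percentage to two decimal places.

P = C/r ⇒ r = C/P = $2.30/$51.57 = 0.044600

4.46%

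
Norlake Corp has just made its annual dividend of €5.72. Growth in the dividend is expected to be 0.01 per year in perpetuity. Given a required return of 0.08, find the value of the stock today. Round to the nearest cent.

D₁ = D₀ × (1 + g) = €5.72 × 1.01 = €5.7772
Growing perpetuity: P = D₁ / (r − g) = €5.7772 / (0.08 − 0.01) = €82.53

€82.53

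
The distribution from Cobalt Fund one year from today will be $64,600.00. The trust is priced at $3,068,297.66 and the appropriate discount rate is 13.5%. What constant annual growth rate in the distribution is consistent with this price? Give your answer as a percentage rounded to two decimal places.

11.39%

P = D₁/(r−g) ⇒ g = r − D₁/P = 0.135 − $64,600.00/$3,068,297.66 = 0.113946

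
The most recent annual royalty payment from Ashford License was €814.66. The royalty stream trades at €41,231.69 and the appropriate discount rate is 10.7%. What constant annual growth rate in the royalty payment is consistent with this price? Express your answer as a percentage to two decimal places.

P = D₀(1+g)/(r−g) ⇒ P(r−g) = D₀(1+g) ⇒ g(P+D₀) = P·r − D₀
g = (P·r − D₀)/(P + D₀) = (€41,231.69×0.107 − €814.66) / (€41,231.69 + €814.66) = 0.085552

8.56%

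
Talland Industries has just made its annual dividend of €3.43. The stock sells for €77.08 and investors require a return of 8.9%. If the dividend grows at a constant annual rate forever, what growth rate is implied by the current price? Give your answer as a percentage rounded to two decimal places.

P = D₀(1+g)/(r−g) ⇒ P(r−g) = D₀(1+g) ⇒ g(P+D₀) = P·r − D₀
g = (P·r − D₀)/(P + D₀) = (€77.08×0.089 − €3.43) / (€77.08 + €3.43) = 0.042605

4.26%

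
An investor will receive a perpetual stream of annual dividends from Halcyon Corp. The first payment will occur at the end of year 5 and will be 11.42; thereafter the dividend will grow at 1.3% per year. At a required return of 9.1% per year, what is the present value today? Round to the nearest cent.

Value at end of year 4: C₁ / (r − g) = 11.42 / (0.091 − 0.013) = 146.4103
Discount to today: PV = 146.4103 / (1 + 0.091)^4 = 146.4103 / 1.416769 = 103.34

103.34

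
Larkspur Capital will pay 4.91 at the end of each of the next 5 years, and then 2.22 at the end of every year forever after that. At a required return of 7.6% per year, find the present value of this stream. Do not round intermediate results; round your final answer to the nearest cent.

40.07

PV of 5-year annuity: 4.91 × [1 − (1+0.076)^−5] / 0.076 = 19.81264
Perpetuity value at year 5: 2.22 / 0.076 = 29.21053
PV of perpetuity: 29.21053 / (1+0.076)^5 = 20.25247
Total PV = 19.81264 + 20.25247 = 40.06511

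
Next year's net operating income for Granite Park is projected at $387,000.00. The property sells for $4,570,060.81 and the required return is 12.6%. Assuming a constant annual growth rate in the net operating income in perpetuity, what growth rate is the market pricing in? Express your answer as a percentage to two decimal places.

4.13%

P = D₁/(r−g) ⇒ g = r − D₁/P = 0.126 − $387,000.00/$4,570,060.81 = 0.041318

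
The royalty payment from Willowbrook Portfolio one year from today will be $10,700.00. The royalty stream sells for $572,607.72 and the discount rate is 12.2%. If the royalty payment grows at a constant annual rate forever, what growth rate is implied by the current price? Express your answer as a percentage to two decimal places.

P = D₁/(r−g) ⇒ g = r − D₁/P = 0.122 − $10,700.00/$572,607.72 = 0.103314

10.33%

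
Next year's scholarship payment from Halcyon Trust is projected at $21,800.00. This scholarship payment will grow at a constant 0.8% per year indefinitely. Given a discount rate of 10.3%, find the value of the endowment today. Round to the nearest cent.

Growing perpetuity: P = D₁ / (r − g) = $21,800.0000 / (0.103 − 0.008) = $229,473.68

$229473.68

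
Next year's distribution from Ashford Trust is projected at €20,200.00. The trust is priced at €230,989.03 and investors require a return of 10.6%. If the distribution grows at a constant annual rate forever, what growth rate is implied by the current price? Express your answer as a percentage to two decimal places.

P = D₁/(r−g) ⇒ g = r − D₁/P = 0.106 − €20,200.00/€230,989.03 = 0.018550

1.85%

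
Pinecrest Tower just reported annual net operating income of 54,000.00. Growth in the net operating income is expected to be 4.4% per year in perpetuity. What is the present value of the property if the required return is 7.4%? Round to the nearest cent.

D₁ = D₀ × (1 + g) = 54,000.00 × 1.044 = 56,376.0000
Growing perpetuity: P = D₁ / (r − g) = 56,376.0000 / (0.074 − 0.044) = 1,879,200.00

1879200.00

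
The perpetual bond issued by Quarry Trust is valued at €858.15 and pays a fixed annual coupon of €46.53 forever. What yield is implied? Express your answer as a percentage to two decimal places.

5.42%

P = C/r ⇒ r = C/P = €46.53/€858.15 = 0.054221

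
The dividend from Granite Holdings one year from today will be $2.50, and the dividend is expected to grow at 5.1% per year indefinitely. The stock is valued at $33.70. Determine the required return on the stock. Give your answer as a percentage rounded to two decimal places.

12.52%

P = D₁/(r − g) ⇒ r = D₁/P + g = $2.5000/$33.70 + 0.051 = 0.074184 + 0.051 = 0.125184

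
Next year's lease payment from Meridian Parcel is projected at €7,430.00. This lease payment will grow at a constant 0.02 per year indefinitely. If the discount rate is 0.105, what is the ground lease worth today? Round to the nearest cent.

€87411.76

Growing perpetuity: P = D₁ / (r − g) = €7,430.0000 / (0.105 − 0.02) = €87,411.76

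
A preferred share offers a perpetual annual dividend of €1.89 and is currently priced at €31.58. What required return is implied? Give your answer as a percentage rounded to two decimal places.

5.98%

P = C/r ⇒ r = C/P = €1.89/€31.58 = 0.059848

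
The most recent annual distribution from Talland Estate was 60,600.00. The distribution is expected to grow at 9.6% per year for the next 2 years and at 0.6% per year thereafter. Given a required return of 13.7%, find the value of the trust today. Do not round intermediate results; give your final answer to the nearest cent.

D_1 = 66417.60000
D_2 = 72793.68960
Terminal value at year 2: TV = D_2×(1+g_2)/(r−g_2) = 73230.45174/0.131 = 559011.08197
P_0 = D_1/(1+r)^1 + D_2/(1+r)^2 + TV/(1+r)^2
    = 58414.77573 + 56308.35022 + 432413.74288 = 547136.86882

547136.87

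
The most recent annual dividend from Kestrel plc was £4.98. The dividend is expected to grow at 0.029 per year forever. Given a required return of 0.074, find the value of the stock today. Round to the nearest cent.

£113.88

D₁ = D₀ × (1 + g) = £4.98 × 1.029 = £5.1244
Growing perpetuity: P = D₁ / (r − g) = £5.1244 / (0.074 − 0.029) = £113.88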